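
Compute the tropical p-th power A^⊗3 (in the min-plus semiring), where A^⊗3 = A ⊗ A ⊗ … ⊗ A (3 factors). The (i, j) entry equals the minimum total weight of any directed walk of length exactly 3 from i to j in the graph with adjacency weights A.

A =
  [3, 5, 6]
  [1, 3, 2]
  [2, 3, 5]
A^⊗3 =
  [9, 10, 10]
  [6, 8, 7]
  [7, 8, 8]

Each entry (A^⊗3)_ij equals the minimum over all length-3 walks i = v_0 → v_1 → … → v_3 = j of Σ_t A[v_t][v_{t+1}]. For example, for (i, j) = (0, 2) we minimise over 9 possible intermediate vertex sequences; the minimum is 10, attained along the walk 0 → 0 → 1 → 2.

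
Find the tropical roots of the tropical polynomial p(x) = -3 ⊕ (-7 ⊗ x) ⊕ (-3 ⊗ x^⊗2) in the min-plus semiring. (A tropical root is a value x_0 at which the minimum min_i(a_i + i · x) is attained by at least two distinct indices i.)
Roots: {-4, 4}

Each tropical root is a break point of the lower envelope of the lines y = a_i + i · x (there are 3 lines, with slopes 0, 1, ..., 2). Only the lines that attain the minimum somewhere contribute to roots; other lines are dominated. Here the surviving (envelope) indices are i = 2, i = 1, i = 0.
Intersections between consecutive envelope lines give the roots: for adjacent envelope indices i < j the intersection is x = (a_i − a_j) / (j − i). Reading off the sorted break points: {-4, 4}.
Verification: at each break x_0, at least two indices attain the minimum of min_i(a_i + i · x_0).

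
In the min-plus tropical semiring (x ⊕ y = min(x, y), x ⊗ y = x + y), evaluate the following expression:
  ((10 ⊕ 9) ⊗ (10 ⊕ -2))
((10 ⊕ 9) ⊗ (10 ⊕ -2)) = 7

Expand innermost to outermost. Recall ⊕ takes the minimum of its arguments and ⊗ takes their sum. Working out the expression ((10 ⊕ 9) ⊗ (10 ⊕ -2)) gives 7.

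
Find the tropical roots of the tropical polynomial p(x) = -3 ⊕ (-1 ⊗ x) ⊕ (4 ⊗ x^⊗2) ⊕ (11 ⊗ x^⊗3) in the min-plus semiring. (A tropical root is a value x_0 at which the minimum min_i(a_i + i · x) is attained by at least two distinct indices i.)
Roots: {-7, -5, -2}

Each tropical root is a break point of the lower envelope of the lines y = a_i + i · x (there are 4 lines, with slopes 0, 1, ..., 3). Only the lines that attain the minimum somewhere contribute to roots; other lines are dominated. Here the surviving (envelope) indices are i = 3, i = 2, i = 1, i = 0.
Intersections between consecutive envelope lines give the roots: for adjacent envelope indices i < j the intersection is x = (a_i − a_j) / (j − i). Reading off the sorted break points: {-7, -5, -2}.
Verification: at each break x_0, at least two indices attain the minimum of min_i(a_i + i · x_0).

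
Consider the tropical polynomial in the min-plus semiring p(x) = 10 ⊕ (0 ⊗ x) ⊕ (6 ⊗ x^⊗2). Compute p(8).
p(8) = 8

A tropical monomial a ⊗ x^⊗i evaluates to a + i · x. Evaluating each term at x = 8:
  Term 0 contributes 10 + 0 · 8 = 10
  Term 1 contributes 0 + 1 · 8 = 8
  Term 2 contributes 6 + 2 · 8 = 22
p(8) = ⊕ of these = min[10, 8, 22] = 8.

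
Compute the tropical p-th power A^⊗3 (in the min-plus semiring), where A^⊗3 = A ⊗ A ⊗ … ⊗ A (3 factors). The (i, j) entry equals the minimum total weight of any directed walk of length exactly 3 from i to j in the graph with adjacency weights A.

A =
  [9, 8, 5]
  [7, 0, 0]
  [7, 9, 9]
A^⊗3 =
  [15, 8, 8]
  [7, 0, 0]
  [16, 9, 9]

Each entry (A^⊗3)_ij equals the minimum over all length-3 walks i = v_0 → v_1 → … → v_3 = j of Σ_t A[v_t][v_{t+1}]. For example, for (i, j) = (0, 2) we minimise over 9 possible intermediate vertex sequences; the minimum is 8, attained along the walk 0 → 1 → 1 → 2.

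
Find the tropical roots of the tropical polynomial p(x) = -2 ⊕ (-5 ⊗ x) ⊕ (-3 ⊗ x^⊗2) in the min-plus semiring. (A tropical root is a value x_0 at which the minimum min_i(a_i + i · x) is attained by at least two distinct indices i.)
Roots: {-2, 3}

Each tropical root is a break point of the lower envelope of the lines y = a_i + i · x (there are 3 lines, with slopes 0, 1, ..., 2). Only the lines that attain the minimum somewhere contribute to roots; other lines are dominated. Here the surviving (envelope) indices are i = 2, i = 1, i = 0.
Intersections between consecutive envelope lines give the roots: for adjacent envelope indices i < j the intersection is x = (a_i − a_j) / (j − i). Reading off the sorted break points: {-2, 3}.
Verification: at each break x_0, at least two indices attain the minimum of min_i(a_i + i · x_0).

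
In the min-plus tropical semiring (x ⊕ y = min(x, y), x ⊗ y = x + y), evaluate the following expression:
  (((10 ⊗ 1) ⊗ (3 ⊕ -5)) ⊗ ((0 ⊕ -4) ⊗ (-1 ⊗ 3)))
(((10 ⊗ 1) ⊗ (3 ⊕ -5)) ⊗ ((0 ⊕ -4) ⊗ (-1 ⊗ 3))) = 4

Expand innermost to outermost. Recall ⊕ takes the minimum of its arguments and ⊗ takes their sum. Working out the expression (((10 ⊗ 1) ⊗ (3 ⊕ -5)) ⊗ ((0 ⊕ -4) ⊗ (-1 ⊗ 3))) gives 4.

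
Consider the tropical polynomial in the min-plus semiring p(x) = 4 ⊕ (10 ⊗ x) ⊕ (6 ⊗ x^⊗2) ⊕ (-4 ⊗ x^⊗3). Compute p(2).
p(2) = 2

A tropical monomial a ⊗ x^⊗i evaluates to a + i · x. Evaluating each term at x = 2:
  Term 0 contributes 4 + 0 · 2 = 4
  Term 1 contributes 10 + 1 · 2 = 12
  Term 2 contributes 6 + 2 · 2 = 10
  Term 3 contributes -4 + 3 · 2 = 2
p(2) = ⊕ of these = min[4, 12, 10, 2] = 2.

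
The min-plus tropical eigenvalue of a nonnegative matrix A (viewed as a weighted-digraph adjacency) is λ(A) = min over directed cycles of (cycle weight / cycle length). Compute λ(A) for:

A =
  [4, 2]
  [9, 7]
λ(A) = 4

Enumerate directed cycles and compute their means (weight / length). Sample:
  cycle 0 → 0: weight = 4, length = 1, mean = 4/1 ≈ 4.000
  cycle 1 → 1: weight = 7, length = 1, mean = 7/1 ≈ 7.000
  cycle 0 → 1 → 0: weight = 11, length = 2, mean = 11/2 ≈ 5.500
  cycle 1 → 0 → 1: weight = 11, length = 2, mean = 11/2 ≈ 5.500
Minimum mean = 4.000, attained e.g. along the cycle 0 → 0 with weight 4 and length 1. So λ(A) = 4/1 = 4.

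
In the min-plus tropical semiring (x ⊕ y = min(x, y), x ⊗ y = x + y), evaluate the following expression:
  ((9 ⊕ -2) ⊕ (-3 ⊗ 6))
((9 ⊕ -2) ⊕ (-3 ⊗ 6)) = -2

Expand innermost to outermost. Recall ⊕ takes the minimum of its arguments and ⊗ takes their sum. Working out the expression ((9 ⊕ -2) ⊕ (-3 ⊗ 6)) gives -2.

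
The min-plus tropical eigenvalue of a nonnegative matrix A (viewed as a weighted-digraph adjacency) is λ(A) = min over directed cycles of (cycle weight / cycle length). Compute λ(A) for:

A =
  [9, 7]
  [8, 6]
λ(A) = 6

Enumerate directed cycles and compute their means (weight / length). Sample:
  cycle 0 → 0: weight = 9, length = 1, mean = 9/1 ≈ 9.000
  cycle 1 → 1: weight = 6, length = 1, mean = 6/1 ≈ 6.000
  cycle 0 → 1 → 0: weight = 15, length = 2, mean = 15/2 ≈ 7.500
  cycle 1 → 0 → 1: weight = 15, length = 2, mean = 15/2 ≈ 7.500
Minimum mean = 6.000, attained e.g. along the cycle 1 → 1 with weight 6 and length 1. So λ(A) = 6/1 = 6.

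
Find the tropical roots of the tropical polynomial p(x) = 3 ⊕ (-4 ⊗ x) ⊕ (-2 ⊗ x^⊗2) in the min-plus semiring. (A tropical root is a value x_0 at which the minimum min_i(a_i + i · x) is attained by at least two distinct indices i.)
Roots: {-2, 7}

Each tropical root is a break point of the lower envelope of the lines y = a_i + i · x (there are 3 lines, with slopes 0, 1, ..., 2). Only the lines that attain the minimum somewhere contribute to roots; other lines are dominated. Here the surviving (envelope) indices are i = 2, i = 1, i = 0.
Intersections between consecutive envelope lines give the roots: for adjacent envelope indices i < j the intersection is x = (a_i − a_j) / (j − i). Reading off the sorted break points: {-2, 7}.
Verification: at each break x_0, at least two indices attain the minimum of min_i(a_i + i · x_0).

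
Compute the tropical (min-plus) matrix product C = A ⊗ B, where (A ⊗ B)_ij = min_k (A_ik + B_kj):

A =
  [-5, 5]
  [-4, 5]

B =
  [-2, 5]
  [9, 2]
A ⊗ B =
  [-7, 0]
  [-6, 1]

Apply the min-plus product entry-by-entry:
  C[0][0] = min over k of (A[0][0] + B[0][0] = -5 + -2 = -7, A[0][1] + B[1][0] = 5 + 9 = 14) = -7 (attained at k = 0)
  C[0][1] = min over k of (A[0][0] + B[0][1] = -5 + 5 = 0, A[0][1] + B[1][1] = 5 + 2 = 7) = 0 (attained at k = 0)
  C[1][0] = min over k of (A[1][0] + B[0][0] = -4 + -2 = -6, A[1][1] + B[1][0] = 5 + 9 = 14) = -6 (attained at k = 0)
  C[1][1] = min over k of (A[1][0] + B[0][1] = -4 + 5 = 1, A[1][1] + B[1][1] = 5 + 2 = 7) = 1 (attained at k = 0)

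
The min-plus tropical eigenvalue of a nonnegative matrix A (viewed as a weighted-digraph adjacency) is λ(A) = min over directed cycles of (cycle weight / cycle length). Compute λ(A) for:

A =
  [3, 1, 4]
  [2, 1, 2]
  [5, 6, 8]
λ(A) = 1

Enumerate directed cycles and compute their means (weight / length). Sample:
  cycle 0 → 0: weight = 3, length = 1, mean = 3/1 ≈ 3.000
  cycle 1 → 1: weight = 1, length = 1, mean = 1/1 ≈ 1.000
  cycle 2 → 2: weight = 8, length = 1, mean = 8/1 ≈ 8.000
  cycle 0 → 1 → 0: weight = 3, length = 2, mean = 3/2 ≈ 1.500
  cycle 0 → 2 → 0: weight = 9, length = 2, mean = 9/2 ≈ 4.500
  cycle 1 → 0 → 1: weight = 3, length = 2, mean = 3/2 ≈ 1.500
Minimum mean = 1.000, attained e.g. along the cycle 1 → 1 with weight 1 and length 1. So λ(A) = 1/1 = 1.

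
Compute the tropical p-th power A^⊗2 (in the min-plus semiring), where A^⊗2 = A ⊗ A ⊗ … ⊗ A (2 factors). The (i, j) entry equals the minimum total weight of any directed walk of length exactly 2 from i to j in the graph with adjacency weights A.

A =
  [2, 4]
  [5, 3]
A^⊗2 =
  [4, 6]
  [7, 6]

Each entry (A^⊗2)_ij equals the minimum over all length-2 walks i = v_0 → v_1 → … → v_2 = j of Σ_t A[v_t][v_{t+1}]. For example, for (i, j) = (0, 1) we minimise over 2 possible intermediate vertex sequences; the minimum is 6, attained along the walk 0 → 0 → 1.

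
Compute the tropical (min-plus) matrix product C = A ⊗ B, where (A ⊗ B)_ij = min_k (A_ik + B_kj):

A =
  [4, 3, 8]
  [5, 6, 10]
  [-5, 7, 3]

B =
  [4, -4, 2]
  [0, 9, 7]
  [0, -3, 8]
A ⊗ B =
  [3, 0, 6]
  [6, 1, 7]
  [-1, -9, -3]

Apply the min-plus product entry-by-entry:
  C[0][0] = min over k of (A[0][0] + B[0][0] = 4 + 4 = 8, A[0][1] + B[1][0] = 3 + 0 = 3, A[0][2] + B[2][0] = 8 + 0 = 8) = 3 (attained at k = 1)
  C[0][1] = min over k of (A[0][0] + B[0][1] = 4 + -4 = 0, A[0][1] + B[1][1] = 3 + 9 = 12, A[0][2] + B[2][1] = 8 + -3 = 5) = 0 (attained at k = 0)
  C[0][2] = min over k of (A[0][0] + B[0][2] = 4 + 2 = 6, A[0][1] + B[1][2] = 3 + 7 = 10, A[0][2] + B[2][2] = 8 + 8 = 16) = 6 (attained at k = 0)
  C[1][0] = min over k of (A[1][0] + B[0][0] = 5 + 4 = 9, A[1][1] + B[1][0] = 6 + 0 = 6, A[1][2] + B[2][0] = 10 + 0 = 10) = 6 (attained at k = 1)
  C[1][1] = min over k of (A[1][0] + B[0][1] = 5 + -4 = 1, A[1][1] + B[1][1] = 6 + 9 = 15, A[1][2] + B[2][1] = 10 + -3 = 7) = 1 (attained at k = 0)
  C[1][2] = min over k of (A[1][0] + B[0][2] = 5 + 2 = 7, A[1][1] + B[1][2] = 6 + 7 = 13, A[1][2] + B[2][2] = 10 + 8 = 18) = 7 (attained at k = 0)
  C[2][0] = min over k of (A[2][0] + B[0][0] = -5 + 4 = -1, A[2][1] + B[1][0] = 7 + 0 = 7, A[2][2] + B[2][0] = 3 + 0 = 3) = -1 (attained at k = 0)
  C[2][1] = min over k of (A[2][0] + B[0][1] = -5 + -4 = -9, A[2][1] + B[1][1] = 7 + 9 = 16, A[2][2] + B[2][1] = 3 + -3 = 0) = -9 (attained at k = 0)
  C[2][2] = min over k of (A[2][0] + B[0][2] = -5 + 2 = -3, A[2][1] + B[1][2] = 7 + 7 = 14, A[2][2] + B[2][2] = 3 + 8 = 11) = -3 (attained at k = 0)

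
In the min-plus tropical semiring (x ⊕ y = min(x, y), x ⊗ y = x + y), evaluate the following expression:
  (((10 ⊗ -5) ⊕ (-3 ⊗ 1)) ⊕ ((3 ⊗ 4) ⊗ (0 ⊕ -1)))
(((10 ⊗ -5) ⊕ (-3 ⊗ 1)) ⊕ ((3 ⊗ 4) ⊗ (0 ⊕ -1))) = -2

Expand innermost to outermost. Recall ⊕ takes the minimum of its arguments and ⊗ takes their sum. Working out the expression (((10 ⊗ -5) ⊕ (-3 ⊗ 1)) ⊕ ((3 ⊗ 4) ⊗ (0 ⊕ -1))) gives -2.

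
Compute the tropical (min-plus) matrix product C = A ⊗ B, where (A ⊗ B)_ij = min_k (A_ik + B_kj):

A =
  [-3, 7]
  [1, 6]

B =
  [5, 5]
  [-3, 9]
A ⊗ B =
  [2, 2]
  [3, 6]

Apply the min-plus product entry-by-entry:
  C[0][0] = min over k of (A[0][0] + B[0][0] = -3 + 5 = 2, A[0][1] + B[1][0] = 7 + -3 = 4) = 2 (attained at k = 0)
  C[0][1] = min over k of (A[0][0] + B[0][1] = -3 + 5 = 2, A[0][1] + B[1][1] = 7 + 9 = 16) = 2 (attained at k = 0)
  C[1][0] = min over k of (A[1][0] + B[0][0] = 1 + 5 = 6, A[1][1] + B[1][0] = 6 + -3 = 3) = 3 (attained at k = 1)
  C[1][1] = min over k of (A[1][0] + B[0][1] = 1 + 5 = 6, A[1][1] + B[1][1] = 6 + 9 = 15) = 6 (attained at k = 0)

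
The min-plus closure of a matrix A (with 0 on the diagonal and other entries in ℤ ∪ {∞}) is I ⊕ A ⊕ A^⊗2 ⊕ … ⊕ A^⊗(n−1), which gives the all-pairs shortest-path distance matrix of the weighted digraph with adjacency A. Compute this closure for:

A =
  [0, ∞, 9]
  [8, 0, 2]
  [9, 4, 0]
Closure =
  [0, 13, 9]
  [8, 0, 2]
  [9, 4, 0]

This is the Floyd-Warshall all-pairs shortest-path computation. For each intermediate vertex k = 0, 1, …, 2, update dist[i][j] ← min(dist[i][j], dist[i][k] + dist[k][j]). The final matrix gives, for each (i, j), the minimum total weight of any directed path from i to j (possibly empty when i = j).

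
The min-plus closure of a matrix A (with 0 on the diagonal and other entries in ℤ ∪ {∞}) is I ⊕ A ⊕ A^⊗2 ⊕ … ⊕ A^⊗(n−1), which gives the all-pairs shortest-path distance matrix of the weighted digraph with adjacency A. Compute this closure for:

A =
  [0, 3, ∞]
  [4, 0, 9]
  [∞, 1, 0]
Closure =
  [0, 3, 12]
  [4, 0, 9]
  [5, 1, 0]

This is the Floyd-Warshall all-pairs shortest-path computation. For each intermediate vertex k = 0, 1, …, 2, update dist[i][j] ← min(dist[i][j], dist[i][k] + dist[k][j]). The final matrix gives, for each (i, j), the minimum total weight of any directed path from i to j (possibly empty when i = j).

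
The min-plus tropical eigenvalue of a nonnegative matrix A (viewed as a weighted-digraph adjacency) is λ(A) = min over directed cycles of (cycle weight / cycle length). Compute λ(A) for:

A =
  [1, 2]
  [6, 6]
λ(A) = 1

Enumerate directed cycles and compute their means (weight / length). Sample:
  cycle 0 → 0: weight = 1, length = 1, mean = 1/1 ≈ 1.000
  cycle 1 → 1: weight = 6, length = 1, mean = 6/1 ≈ 6.000
  cycle 0 → 1 → 0: weight = 8, length = 2, mean = 8/2 ≈ 4.000
  cycle 1 → 0 → 1: weight = 8, length = 2, mean = 8/2 ≈ 4.000
Minimum mean = 1.000, attained e.g. along the cycle 0 → 0 with weight 1 and length 1. So λ(A) = 1/1 = 1.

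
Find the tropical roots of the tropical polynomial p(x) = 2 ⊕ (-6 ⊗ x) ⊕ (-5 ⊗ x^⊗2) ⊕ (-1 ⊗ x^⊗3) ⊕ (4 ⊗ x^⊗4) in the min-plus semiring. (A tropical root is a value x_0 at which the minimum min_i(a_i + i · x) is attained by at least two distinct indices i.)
Roots: {-5, -4, -1, 8}

Each tropical root is a break point of the lower envelope of the lines y = a_i + i · x (there are 5 lines, with slopes 0, 1, ..., 4). Only the lines that attain the minimum somewhere contribute to roots; other lines are dominated. Here the surviving (envelope) indices are i = 4, i = 3, i = 2, i = 1, i = 0.
Intersections between consecutive envelope lines give the roots: for adjacent envelope indices i < j the intersection is x = (a_i − a_j) / (j − i). Reading off the sorted break points: {-5, -4, -1, 8}.
Verification: at each break x_0, at least two indices attain the minimum of min_i(a_i + i · x_0).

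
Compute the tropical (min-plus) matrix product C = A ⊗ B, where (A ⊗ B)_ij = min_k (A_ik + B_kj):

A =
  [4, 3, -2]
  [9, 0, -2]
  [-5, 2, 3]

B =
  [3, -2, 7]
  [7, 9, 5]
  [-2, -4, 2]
A ⊗ B =
  [-4, -6, 0]
  [-4, -6, 0]
  [-2, -7, 2]

Apply the min-plus product entry-by-entry:
  C[0][0] = min over k of (A[0][0] + B[0][0] = 4 + 3 = 7, A[0][1] + B[1][0] = 3 + 7 = 10, A[0][2] + B[2][0] = -2 + -2 = -4) = -4 (attained at k = 2)
  C[0][1] = min over k of (A[0][0] + B[0][1] = 4 + -2 = 2, A[0][1] + B[1][1] = 3 + 9 = 12, A[0][2] + B[2][1] = -2 + -4 = -6) = -6 (attained at k = 2)
  C[0][2] = min over k of (A[0][0] + B[0][2] = 4 + 7 = 11, A[0][1] + B[1][2] = 3 + 5 = 8, A[0][2] + B[2][2] = -2 + 2 = 0) = 0 (attained at k = 2)
  C[1][0] = min over k of (A[1][0] + B[0][0] = 9 + 3 = 12, A[1][1] + B[1][0] = 0 + 7 = 7, A[1][2] + B[2][0] = -2 + -2 = -4) = -4 (attained at k = 2)
  C[1][1] = min over k of (A[1][0] + B[0][1] = 9 + -2 = 7, A[1][1] + B[1][1] = 0 + 9 = 9, A[1][2] + B[2][1] = -2 + -4 = -6) = -6 (attained at k = 2)
  C[1][2] = min over k of (A[1][0] + B[0][2] = 9 + 7 = 16, A[1][1] + B[1][2] = 0 + 5 = 5, A[1][2] + B[2][2] = -2 + 2 = 0) = 0 (attained at k = 2)
  C[2][0] = min over k of (A[2][0] + B[0][0] = -5 + 3 = -2, A[2][1] + B[1][0] = 2 + 7 = 9, A[2][2] + B[2][0] = 3 + -2 = 1) = -2 (attained at k = 0)
  C[2][1] = min over k of (A[2][0] + B[0][1] = -5 + -2 = -7, A[2][1] + B[1][1] = 2 + 9 = 11, A[2][2] + B[2][1] = 3 + -4 = -1) = -7 (attained at k = 0)
  C[2][2] = min over k of (A[2][0] + B[0][2] = -5 + 7 = 2, A[2][1] + B[1][2] = 2 + 5 = 7, A[2][2] + B[2][2] = 3 + 2 = 5) = 2 (attained at k = 0)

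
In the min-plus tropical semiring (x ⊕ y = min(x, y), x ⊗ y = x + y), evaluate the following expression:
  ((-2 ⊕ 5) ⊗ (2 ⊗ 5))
((-2 ⊕ 5) ⊗ (2 ⊗ 5)) = 5

Expand innermost to outermost. Recall ⊕ takes the minimum of its arguments and ⊗ takes their sum. Working out the expression ((-2 ⊕ 5) ⊗ (2 ⊗ 5)) gives 5.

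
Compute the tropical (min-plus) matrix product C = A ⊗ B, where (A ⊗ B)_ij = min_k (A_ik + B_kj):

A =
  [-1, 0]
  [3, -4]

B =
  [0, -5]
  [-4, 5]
A ⊗ B =
  [-4, -6]
  [-8, -2]

Apply the min-plus product entry-by-entry:
  C[0][0] = min over k of (A[0][0] + B[0][0] = -1 + 0 = -1, A[0][1] + B[1][0] = 0 + -4 = -4) = -4 (attained at k = 1)
  C[0][1] = min over k of (A[0][0] + B[0][1] = -1 + -5 = -6, A[0][1] + B[1][1] = 0 + 5 = 5) = -6 (attained at k = 0)
  C[1][0] = min over k of (A[1][0] + B[0][0] = 3 + 0 = 3, A[1][1] + B[1][0] = -4 + -4 = -8) = -8 (attained at k = 1)
  C[1][1] = min over k of (A[1][0] + B[0][1] = 3 + -5 = -2, A[1][1] + B[1][1] = -4 + 5 = 1) = -2 (attained at k = 0)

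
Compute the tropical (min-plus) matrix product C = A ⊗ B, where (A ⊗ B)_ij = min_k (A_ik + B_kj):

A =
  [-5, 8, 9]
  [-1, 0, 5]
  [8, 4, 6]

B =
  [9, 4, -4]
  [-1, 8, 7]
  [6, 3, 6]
A ⊗ B =
  [4, -1, -9]
  [-1, 3, -5]
  [3, 9, 4]

Apply the min-plus product entry-by-entry:
  C[0][0] = min over k of (A[0][0] + B[0][0] = -5 + 9 = 4, A[0][1] + B[1][0] = 8 + -1 = 7, A[0][2] + B[2][0] = 9 + 6 = 15) = 4 (attained at k = 0)
  C[0][1] = min over k of (A[0][0] + B[0][1] = -5 + 4 = -1, A[0][1] + B[1][1] = 8 + 8 = 16, A[0][2] + B[2][1] = 9 + 3 = 12) = -1 (attained at k = 0)
  C[0][2] = min over k of (A[0][0] + B[0][2] = -5 + -4 = -9, A[0][1] + B[1][2] = 8 + 7 = 15, A[0][2] + B[2][2] = 9 + 6 = 15) = -9 (attained at k = 0)
  C[1][0] = min over k of (A[1][0] + B[0][0] = -1 + 9 = 8, A[1][1] + B[1][0] = 0 + -1 = -1, A[1][2] + B[2][0] = 5 + 6 = 11) = -1 (attained at k = 1)
  C[1][1] = min over k of (A[1][0] + B[0][1] = -1 + 4 = 3, A[1][1] + B[1][1] = 0 + 8 = 8, A[1][2] + B[2][1] = 5 + 3 = 8) = 3 (attained at k = 0)
  C[1][2] = min over k of (A[1][0] + B[0][2] = -1 + -4 = -5, A[1][1] + B[1][2] = 0 + 7 = 7, A[1][2] + B[2][2] = 5 + 6 = 11) = -5 (attained at k = 0)
  C[2][0] = min over k of (A[2][0] + B[0][0] = 8 + 9 = 17, A[2][1] + B[1][0] = 4 + -1 = 3, A[2][2] + B[2][0] = 6 + 6 = 12) = 3 (attained at k = 1)
  C[2][1] = min over k of (A[2][0] + B[0][1] = 8 + 4 = 12, A[2][1] + B[1][1] = 4 + 8 = 12, A[2][2] + B[2][1] = 6 + 3 = 9) = 9 (attained at k = 2)
  C[2][2] = min over k of (A[2][0] + B[0][2] = 8 + -4 = 4, A[2][1] + B[1][2] = 4 + 7 = 11, A[2][2] + B[2][2] = 6 + 6 = 12) = 4 (attained at k = 0)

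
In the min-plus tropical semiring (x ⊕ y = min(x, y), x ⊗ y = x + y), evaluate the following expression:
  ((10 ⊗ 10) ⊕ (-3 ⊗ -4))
((10 ⊗ 10) ⊕ (-3 ⊗ -4)) = -7

Expand innermost to outermost. Recall ⊕ takes the minimum of its arguments and ⊗ takes their sum. Working out the expression ((10 ⊗ 10) ⊕ (-3 ⊗ -4)) gives -7.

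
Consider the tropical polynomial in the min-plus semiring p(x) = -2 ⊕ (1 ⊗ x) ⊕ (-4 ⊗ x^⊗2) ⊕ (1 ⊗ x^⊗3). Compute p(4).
p(4) = -2

A tropical monomial a ⊗ x^⊗i evaluates to a + i · x. Evaluating each term at x = 4:
  Term 0 contributes -2 + 0 · 4 = -2
  Term 1 contributes 1 + 1 · 4 = 5
  Term 2 contributes -4 + 2 · 4 = 4
  Term 3 contributes 1 + 3 · 4 = 13
p(4) = ⊕ of these = min[-2, 5, 4, 13] = -2.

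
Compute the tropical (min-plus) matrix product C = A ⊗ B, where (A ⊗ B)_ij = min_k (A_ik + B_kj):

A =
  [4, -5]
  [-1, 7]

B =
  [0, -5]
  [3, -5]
A ⊗ B =
  [-2, -10]
  [-1, -6]

Apply the min-plus product entry-by-entry:
  C[0][0] = min over k of (A[0][0] + B[0][0] = 4 + 0 = 4, A[0][1] + B[1][0] = -5 + 3 = -2) = -2 (attained at k = 1)
  C[0][1] = min over k of (A[0][0] + B[0][1] = 4 + -5 = -1, A[0][1] + B[1][1] = -5 + -5 = -10) = -10 (attained at k = 1)
  C[1][0] = min over k of (A[1][0] + B[0][0] = -1 + 0 = -1, A[1][1] + B[1][0] = 7 + 3 = 10) = -1 (attained at k = 0)
  C[1][1] = min over k of (A[1][0] + B[0][1] = -1 + -5 = -6, A[1][1] + B[1][1] = 7 + -5 = 2) = -6 (attained at k = 0)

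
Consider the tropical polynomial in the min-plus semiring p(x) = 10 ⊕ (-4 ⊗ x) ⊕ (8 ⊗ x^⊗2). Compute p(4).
p(4) = 0

A tropical monomial a ⊗ x^⊗i evaluates to a + i · x. Evaluating each term at x = 4:
  Term 0 contributes 10 + 0 · 4 = 10
  Term 1 contributes -4 + 1 · 4 = 0
  Term 2 contributes 8 + 2 · 4 = 16
p(4) = ⊕ of these = min[10, 0, 16] = 0.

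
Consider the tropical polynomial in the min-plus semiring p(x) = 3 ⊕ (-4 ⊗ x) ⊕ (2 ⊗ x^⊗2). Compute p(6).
p(6) = 2

A tropical monomial a ⊗ x^⊗i evaluates to a + i · x. Evaluating each term at x = 6:
  Term 0 contributes 3 + 0 · 6 = 3
  Term 1 contributes -4 + 1 · 6 = 2
  Term 2 contributes 2 + 2 · 6 = 14
p(6) = ⊕ of these = min[3, 2, 14] = 2.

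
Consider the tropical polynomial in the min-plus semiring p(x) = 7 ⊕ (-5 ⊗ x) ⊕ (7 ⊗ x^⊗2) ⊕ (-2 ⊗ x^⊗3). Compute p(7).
p(7) = 2

A tropical monomial a ⊗ x^⊗i evaluates to a + i · x. Evaluating each term at x = 7:
  Term 0 contributes 7 + 0 · 7 = 7
  Term 1 contributes -5 + 1 · 7 = 2
  Term 2 contributes 7 + 2 · 7 = 21
  Term 3 contributes -2 + 3 · 7 = 19
p(7) = ⊕ of these = min[7, 2, 21, 19] = 2.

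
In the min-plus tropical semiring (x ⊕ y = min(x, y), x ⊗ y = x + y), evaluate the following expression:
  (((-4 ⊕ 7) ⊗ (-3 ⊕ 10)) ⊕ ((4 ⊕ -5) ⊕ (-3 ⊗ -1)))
(((-4 ⊕ 7) ⊗ (-3 ⊕ 10)) ⊕ ((4 ⊕ -5) ⊕ (-3 ⊗ -1))) = -7

Expand innermost to outermost. Recall ⊕ takes the minimum of its arguments and ⊗ takes their sum. Working out the expression (((-4 ⊕ 7) ⊗ (-3 ⊕ 10)) ⊕ ((4 ⊕ -5) ⊕ (-3 ⊗ -1))) gives -7.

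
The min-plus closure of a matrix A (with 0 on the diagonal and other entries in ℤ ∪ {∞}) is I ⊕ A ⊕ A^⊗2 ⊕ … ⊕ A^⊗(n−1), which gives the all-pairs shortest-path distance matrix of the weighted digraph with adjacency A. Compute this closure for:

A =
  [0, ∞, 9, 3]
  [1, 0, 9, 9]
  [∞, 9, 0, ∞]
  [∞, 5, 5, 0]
Closure =
  [0, 8, 8, 3]
  [1, 0, 9, 4]
  [10, 9, 0, 13]
  [6, 5, 5, 0]

This is the Floyd-Warshall all-pairs shortest-path computation. For each intermediate vertex k = 0, 1, …, 3, update dist[i][j] ← min(dist[i][j], dist[i][k] + dist[k][j]). The final matrix gives, for each (i, j), the minimum total weight of any directed path from i to j (possibly empty when i = j).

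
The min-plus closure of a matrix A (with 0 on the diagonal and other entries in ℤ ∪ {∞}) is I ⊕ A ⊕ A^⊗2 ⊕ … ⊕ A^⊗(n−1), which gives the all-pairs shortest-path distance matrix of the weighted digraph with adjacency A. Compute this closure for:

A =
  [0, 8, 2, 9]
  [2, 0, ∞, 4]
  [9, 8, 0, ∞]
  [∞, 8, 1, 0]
Closure =
  [0, 8, 2, 9]
  [2, 0, 4, 4]
  [9, 8, 0, 12]
  [10, 8, 1, 0]

This is the Floyd-Warshall all-pairs shortest-path computation. For each intermediate vertex k = 0, 1, …, 3, update dist[i][j] ← min(dist[i][j], dist[i][k] + dist[k][j]). The final matrix gives, for each (i, j), the minimum total weight of any directed path from i to j (possibly empty when i = j).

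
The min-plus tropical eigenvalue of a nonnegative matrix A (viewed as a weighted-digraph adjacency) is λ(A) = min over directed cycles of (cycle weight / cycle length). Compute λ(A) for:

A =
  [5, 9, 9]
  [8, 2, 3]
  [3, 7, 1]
λ(A) = 1

Enumerate directed cycles and compute their means (weight / length). Sample:
  cycle 0 → 0: weight = 5, length = 1, mean = 5/1 ≈ 5.000
  cycle 1 → 1: weight = 2, length = 1, mean = 2/1 ≈ 2.000
  cycle 2 → 2: weight = 1, length = 1, mean = 1/1 ≈ 1.000
  cycle 0 → 1 → 0: weight = 17, length = 2, mean = 17/2 ≈ 8.500
  cycle 0 → 2 → 0: weight = 12, length = 2, mean = 12/2 ≈ 6.000
  cycle 1 → 0 → 1: weight = 17, length = 2, mean = 17/2 ≈ 8.500
Minimum mean = 1.000, attained e.g. along the cycle 2 → 2 with weight 1 and length 1. So λ(A) = 1/1 = 1.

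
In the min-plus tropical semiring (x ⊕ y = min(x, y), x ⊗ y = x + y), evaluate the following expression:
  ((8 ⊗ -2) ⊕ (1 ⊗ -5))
((8 ⊗ -2) ⊕ (1 ⊗ -5)) = -4

Expand innermost to outermost. Recall ⊕ takes the minimum of its arguments and ⊗ takes their sum. Working out the expression ((8 ⊗ -2) ⊕ (1 ⊗ -5)) gives -4.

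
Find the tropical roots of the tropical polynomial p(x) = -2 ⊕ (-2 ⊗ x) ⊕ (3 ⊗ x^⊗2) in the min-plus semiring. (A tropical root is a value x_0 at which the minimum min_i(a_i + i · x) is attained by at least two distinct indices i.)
Roots: {-5, 0}

Each tropical root is a break point of the lower envelope of the lines y = a_i + i · x (there are 3 lines, with slopes 0, 1, ..., 2). Only the lines that attain the minimum somewhere contribute to roots; other lines are dominated. Here the surviving (envelope) indices are i = 2, i = 1, i = 0.
Intersections between consecutive envelope lines give the roots: for adjacent envelope indices i < j the intersection is x = (a_i − a_j) / (j − i). Reading off the sorted break points: {-5, 0}.
Verification: at each break x_0, at least two indices attain the minimum of min_i(a_i + i · x_0).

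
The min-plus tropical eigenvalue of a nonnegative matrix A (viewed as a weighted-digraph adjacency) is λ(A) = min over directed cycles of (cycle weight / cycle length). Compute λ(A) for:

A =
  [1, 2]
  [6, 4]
λ(A) = 1

Enumerate directed cycles and compute their means (weight / length). Sample:
  cycle 0 → 0: weight = 1, length = 1, mean = 1/1 ≈ 1.000
  cycle 1 → 1: weight = 4, length = 1, mean = 4/1 ≈ 4.000
  cycle 0 → 1 → 0: weight = 8, length = 2, mean = 8/2 ≈ 4.000
  cycle 1 → 0 → 1: weight = 8, length = 2, mean = 8/2 ≈ 4.000
Minimum mean = 1.000, attained e.g. along the cycle 0 → 0 with weight 1 and length 1. So λ(A) = 1/1 = 1.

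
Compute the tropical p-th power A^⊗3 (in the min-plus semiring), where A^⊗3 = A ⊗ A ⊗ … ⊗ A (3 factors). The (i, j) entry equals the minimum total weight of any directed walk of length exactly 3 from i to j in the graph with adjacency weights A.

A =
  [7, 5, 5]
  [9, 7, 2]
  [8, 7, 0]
A^⊗3 =
  [13, 12, 5]
  [10, 9, 2]
  [8, 7, 0]

Each entry (A^⊗3)_ij equals the minimum over all length-3 walks i = v_0 → v_1 → … → v_3 = j of Σ_t A[v_t][v_{t+1}]. For example, for (i, j) = (0, 2) we minimise over 9 possible intermediate vertex sequences; the minimum is 5, attained along the walk 0 → 2 → 2 → 2.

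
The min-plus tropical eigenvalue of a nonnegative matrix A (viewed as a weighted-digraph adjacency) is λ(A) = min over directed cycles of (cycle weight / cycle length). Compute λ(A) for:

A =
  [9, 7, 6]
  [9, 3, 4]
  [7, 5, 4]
λ(A) = 3

Enumerate directed cycles and compute their means (weight / length). Sample:
  cycle 0 → 0: weight = 9, length = 1, mean = 9/1 ≈ 9.000
  cycle 1 → 1: weight = 3, length = 1, mean = 3/1 ≈ 3.000
  cycle 2 → 2: weight = 4, length = 1, mean = 4/1 ≈ 4.000
  cycle 0 → 1 → 0: weight = 16, length = 2, mean = 16/2 ≈ 8.000
  cycle 0 → 2 → 0: weight = 13, length = 2, mean = 13/2 ≈ 6.500
  cycle 1 → 0 → 1: weight = 16, length = 2, mean = 16/2 ≈ 8.000
Minimum mean = 3.000, attained e.g. along the cycle 1 → 1 with weight 3 and length 1. So λ(A) = 3/1 = 3.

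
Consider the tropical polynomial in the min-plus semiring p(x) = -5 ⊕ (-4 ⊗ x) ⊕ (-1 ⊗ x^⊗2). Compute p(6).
p(6) = -5

A tropical monomial a ⊗ x^⊗i evaluates to a + i · x. Evaluating each term at x = 6:
  Term 0 contributes -5 + 0 · 6 = -5
  Term 1 contributes -4 + 1 · 6 = 2
  Term 2 contributes -1 + 2 · 6 = 11
p(6) = ⊕ of these = min[-5, 2, 11] = -5.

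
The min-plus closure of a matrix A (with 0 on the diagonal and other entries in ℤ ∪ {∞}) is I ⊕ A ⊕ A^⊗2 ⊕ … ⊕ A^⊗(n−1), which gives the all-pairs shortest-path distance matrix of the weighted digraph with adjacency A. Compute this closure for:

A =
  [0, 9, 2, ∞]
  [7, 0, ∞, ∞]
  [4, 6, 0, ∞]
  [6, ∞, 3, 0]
Closure =
  [0, 8, 2, ∞]
  [7, 0, 9, ∞]
  [4, 6, 0, ∞]
  [6, 9, 3, 0]

This is the Floyd-Warshall all-pairs shortest-path computation. For each intermediate vertex k = 0, 1, …, 3, update dist[i][j] ← min(dist[i][j], dist[i][k] + dist[k][j]). The final matrix gives, for each (i, j), the minimum total weight of any directed path from i to j (possibly empty when i = j).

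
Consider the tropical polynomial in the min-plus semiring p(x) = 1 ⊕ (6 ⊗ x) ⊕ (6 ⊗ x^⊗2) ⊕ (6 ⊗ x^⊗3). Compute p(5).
p(5) = 1

A tropical monomial a ⊗ x^⊗i evaluates to a + i · x. Evaluating each term at x = 5:
  Term 0 contributes 1 + 0 · 5 = 1
  Term 1 contributes 6 + 1 · 5 = 11
  Term 2 contributes 6 + 2 · 5 = 16
  Term 3 contributes 6 + 3 · 5 = 21
p(5) = ⊕ of these = min[1, 11, 16, 21] = 1.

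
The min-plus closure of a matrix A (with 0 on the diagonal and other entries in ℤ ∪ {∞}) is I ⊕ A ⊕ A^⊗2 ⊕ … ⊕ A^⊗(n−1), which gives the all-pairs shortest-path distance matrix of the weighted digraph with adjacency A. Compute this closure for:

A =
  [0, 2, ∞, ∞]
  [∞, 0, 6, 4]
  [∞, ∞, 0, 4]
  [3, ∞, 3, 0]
Closure =
  [0, 2, 8, 6]
  [7, 0, 6, 4]
  [7, 9, 0, 4]
  [3, 5, 3, 0]

This is the Floyd-Warshall all-pairs shortest-path computation. For each intermediate vertex k = 0, 1, …, 3, update dist[i][j] ← min(dist[i][j], dist[i][k] + dist[k][j]). The final matrix gives, for each (i, j), the minimum total weight of any directed path from i to j (possibly empty when i = j).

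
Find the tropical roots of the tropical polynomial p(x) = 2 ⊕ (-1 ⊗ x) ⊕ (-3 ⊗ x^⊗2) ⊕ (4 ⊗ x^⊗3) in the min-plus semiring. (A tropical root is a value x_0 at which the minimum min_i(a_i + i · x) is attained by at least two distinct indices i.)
Roots: {-7, 2, 3}

Each tropical root is a break point of the lower envelope of the lines y = a_i + i · x (there are 4 lines, with slopes 0, 1, ..., 3). Only the lines that attain the minimum somewhere contribute to roots; other lines are dominated. Here the surviving (envelope) indices are i = 3, i = 2, i = 1, i = 0.
Intersections between consecutive envelope lines give the roots: for adjacent envelope indices i < j the intersection is x = (a_i − a_j) / (j − i). Reading off the sorted break points: {-7, 2, 3}.
Verification: at each break x_0, at least two indices attain the minimum of min_i(a_i + i · x_0).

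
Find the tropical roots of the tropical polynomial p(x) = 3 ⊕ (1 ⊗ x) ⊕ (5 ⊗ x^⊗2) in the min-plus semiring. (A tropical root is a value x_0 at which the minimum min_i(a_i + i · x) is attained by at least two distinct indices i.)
Roots: {-4, 2}

Each tropical root is a break point of the lower envelope of the lines y = a_i + i · x (there are 3 lines, with slopes 0, 1, ..., 2). Only the lines that attain the minimum somewhere contribute to roots; other lines are dominated. Here the surviving (envelope) indices are i = 2, i = 1, i = 0.
Intersections between consecutive envelope lines give the roots: for adjacent envelope indices i < j the intersection is x = (a_i − a_j) / (j − i). Reading off the sorted break points: {-4, 2}.
Verification: at each break x_0, at least two indices attain the minimum of min_i(a_i + i · x_0).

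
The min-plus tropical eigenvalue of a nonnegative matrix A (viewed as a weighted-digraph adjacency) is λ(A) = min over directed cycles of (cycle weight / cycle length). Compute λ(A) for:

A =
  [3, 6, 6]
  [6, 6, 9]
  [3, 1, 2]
λ(A) = 2

Enumerate directed cycles and compute their means (weight / length). Sample:
  cycle 0 → 0: weight = 3, length = 1, mean = 3/1 ≈ 3.000
  cycle 1 → 1: weight = 6, length = 1, mean = 6/1 ≈ 6.000
  cycle 2 → 2: weight = 2, length = 1, mean = 2/1 ≈ 2.000
  cycle 0 → 1 → 0: weight = 12, length = 2, mean = 12/2 ≈ 6.000
  cycle 0 → 2 → 0: weight = 9, length = 2, mean = 9/2 ≈ 4.500
  cycle 1 → 0 → 1: weight = 12, length = 2, mean = 12/2 ≈ 6.000
Minimum mean = 2.000, attained e.g. along the cycle 2 → 2 with weight 2 and length 1. So λ(A) = 2/1 = 2.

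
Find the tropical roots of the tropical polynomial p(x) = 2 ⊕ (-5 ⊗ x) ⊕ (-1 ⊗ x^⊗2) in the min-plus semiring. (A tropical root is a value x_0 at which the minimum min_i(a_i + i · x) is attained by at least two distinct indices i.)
Roots: {-4, 7}

Each tropical root is a break point of the lower envelope of the lines y = a_i + i · x (there are 3 lines, with slopes 0, 1, ..., 2). Only the lines that attain the minimum somewhere contribute to roots; other lines are dominated. Here the surviving (envelope) indices are i = 2, i = 1, i = 0.
Intersections between consecutive envelope lines give the roots: for adjacent envelope indices i < j the intersection is x = (a_i − a_j) / (j − i). Reading off the sorted break points: {-4, 7}.
Verification: at each break x_0, at least two indices attain the minimum of min_i(a_i + i · x_0).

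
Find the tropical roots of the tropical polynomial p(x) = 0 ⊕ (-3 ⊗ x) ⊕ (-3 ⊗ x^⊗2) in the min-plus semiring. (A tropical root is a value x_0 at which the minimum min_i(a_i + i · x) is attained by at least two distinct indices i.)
Roots: {0, 3}

Each tropical root is a break point of the lower envelope of the lines y = a_i + i · x (there are 3 lines, with slopes 0, 1, ..., 2). Only the lines that attain the minimum somewhere contribute to roots; other lines are dominated. Here the surviving (envelope) indices are i = 2, i = 1, i = 0.
Intersections between consecutive envelope lines give the roots: for adjacent envelope indices i < j the intersection is x = (a_i − a_j) / (j − i). Reading off the sorted break points: {0, 3}.
Verification: at each break x_0, at least two indices attain the minimum of min_i(a_i + i · x_0).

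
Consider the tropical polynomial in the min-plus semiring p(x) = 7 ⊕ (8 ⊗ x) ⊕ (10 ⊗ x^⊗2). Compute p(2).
p(2) = 7

A tropical monomial a ⊗ x^⊗i evaluates to a + i · x. Evaluating each term at x = 2:
  Term 0 contributes 7 + 0 · 2 = 7
  Term 1 contributes 8 + 1 · 2 = 10
  Term 2 contributes 10 + 2 · 2 = 14
p(2) = ⊕ of these = min[7, 10, 14] = 7.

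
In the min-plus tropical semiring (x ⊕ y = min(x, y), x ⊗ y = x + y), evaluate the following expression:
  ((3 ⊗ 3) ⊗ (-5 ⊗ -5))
((3 ⊗ 3) ⊗ (-5 ⊗ -5)) = -4

Expand innermost to outermost. Recall ⊕ takes the minimum of its arguments and ⊗ takes their sum. Working out the expression ((3 ⊗ 3) ⊗ (-5 ⊗ -5)) gives -4.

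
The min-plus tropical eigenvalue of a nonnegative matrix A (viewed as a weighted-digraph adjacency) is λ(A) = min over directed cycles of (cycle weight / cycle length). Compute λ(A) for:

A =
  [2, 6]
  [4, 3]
λ(A) = 2

Enumerate directed cycles and compute their means (weight / length). Sample:
  cycle 0 → 0: weight = 2, length = 1, mean = 2/1 ≈ 2.000
  cycle 1 → 1: weight = 3, length = 1, mean = 3/1 ≈ 3.000
  cycle 0 → 1 → 0: weight = 10, length = 2, mean = 10/2 ≈ 5.000
  cycle 1 → 0 → 1: weight = 10, length = 2, mean = 10/2 ≈ 5.000
Minimum mean = 2.000, attained e.g. along the cycle 0 → 0 with weight 2 and length 1. So λ(A) = 2/1 = 2.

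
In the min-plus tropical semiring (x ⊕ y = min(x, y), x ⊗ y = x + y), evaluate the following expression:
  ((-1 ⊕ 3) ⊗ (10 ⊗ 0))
((-1 ⊕ 3) ⊗ (10 ⊗ 0)) = 9

Expand innermost to outermost. Recall ⊕ takes the minimum of its arguments and ⊗ takes their sum. Working out the expression ((-1 ⊕ 3) ⊗ (10 ⊗ 0)) gives 9.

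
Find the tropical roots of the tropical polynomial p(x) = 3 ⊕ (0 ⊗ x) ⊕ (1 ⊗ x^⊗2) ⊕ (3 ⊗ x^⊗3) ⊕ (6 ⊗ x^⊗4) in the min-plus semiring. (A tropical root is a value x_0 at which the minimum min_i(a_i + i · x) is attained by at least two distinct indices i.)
Roots: {-3, -2, -1, 3}

Each tropical root is a break point of the lower envelope of the lines y = a_i + i · x (there are 5 lines, with slopes 0, 1, ..., 4). Only the lines that attain the minimum somewhere contribute to roots; other lines are dominated. Here the surviving (envelope) indices are i = 4, i = 3, i = 2, i = 1, i = 0.
Intersections between consecutive envelope lines give the roots: for adjacent envelope indices i < j the intersection is x = (a_i − a_j) / (j − i). Reading off the sorted break points: {-3, -2, -1, 3}.
Verification: at each break x_0, at least two indices attain the minimum of min_i(a_i + i · x_0).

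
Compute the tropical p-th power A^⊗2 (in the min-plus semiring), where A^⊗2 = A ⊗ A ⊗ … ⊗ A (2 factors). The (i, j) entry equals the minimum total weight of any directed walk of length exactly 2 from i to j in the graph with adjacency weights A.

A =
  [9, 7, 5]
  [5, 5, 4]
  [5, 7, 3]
A^⊗2 =
  [10, 12, 8]
  [9, 10, 7]
  [8, 10, 6]

Each entry (A^⊗2)_ij equals the minimum over all length-2 walks i = v_0 → v_1 → … → v_2 = j of Σ_t A[v_t][v_{t+1}]. For example, for (i, j) = (0, 2) we minimise over 3 possible intermediate vertex sequences; the minimum is 8, attained along the walk 0 → 2 → 2.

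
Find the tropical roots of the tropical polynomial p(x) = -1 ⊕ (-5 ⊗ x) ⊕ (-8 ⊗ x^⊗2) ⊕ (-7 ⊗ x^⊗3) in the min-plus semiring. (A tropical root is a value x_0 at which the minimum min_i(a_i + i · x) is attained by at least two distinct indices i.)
Roots: {-1, 3, 4}

Each tropical root is a break point of the lower envelope of the lines y = a_i + i · x (there are 4 lines, with slopes 0, 1, ..., 3). Only the lines that attain the minimum somewhere contribute to roots; other lines are dominated. Here the surviving (envelope) indices are i = 3, i = 2, i = 1, i = 0.
Intersections between consecutive envelope lines give the roots: for adjacent envelope indices i < j the intersection is x = (a_i − a_j) / (j − i). Reading off the sorted break points: {-1, 3, 4}.
Verification: at each break x_0, at least two indices attain the minimum of min_i(a_i + i · x_0).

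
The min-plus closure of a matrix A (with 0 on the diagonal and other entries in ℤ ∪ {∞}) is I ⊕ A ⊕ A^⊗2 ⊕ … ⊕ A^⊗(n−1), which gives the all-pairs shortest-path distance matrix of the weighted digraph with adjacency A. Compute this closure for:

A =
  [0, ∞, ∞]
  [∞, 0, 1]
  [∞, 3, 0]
Closure =
  [0, ∞, ∞]
  [∞, 0, 1]
  [∞, 3, 0]

This is the Floyd-Warshall all-pairs shortest-path computation. For each intermediate vertex k = 0, 1, …, 2, update dist[i][j] ← min(dist[i][j], dist[i][k] + dist[k][j]). The final matrix gives, for each (i, j), the minimum total weight of any directed path from i to j (possibly empty when i = j).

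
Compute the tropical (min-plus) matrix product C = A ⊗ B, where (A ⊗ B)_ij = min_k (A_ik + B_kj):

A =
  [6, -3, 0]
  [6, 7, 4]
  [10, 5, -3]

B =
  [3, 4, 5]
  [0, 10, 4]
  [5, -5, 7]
A ⊗ B =
  [-3, -5, 1]
  [7, -1, 11]
  [2, -8, 4]

Apply the min-plus product entry-by-entry:
  C[0][0] = min over k of (A[0][0] + B[0][0] = 6 + 3 = 9, A[0][1] + B[1][0] = -3 + 0 = -3, A[0][2] + B[2][0] = 0 + 5 = 5) = -3 (attained at k = 1)
  C[0][1] = min over k of (A[0][0] + B[0][1] = 6 + 4 = 10, A[0][1] + B[1][1] = -3 + 10 = 7, A[0][2] + B[2][1] = 0 + -5 = -5) = -5 (attained at k = 2)
  C[0][2] = min over k of (A[0][0] + B[0][2] = 6 + 5 = 11, A[0][1] + B[1][2] = -3 + 4 = 1, A[0][2] + B[2][2] = 0 + 7 = 7) = 1 (attained at k = 1)
  C[1][0] = min over k of (A[1][0] + B[0][0] = 6 + 3 = 9, A[1][1] + B[1][0] = 7 + 0 = 7, A[1][2] + B[2][0] = 4 + 5 = 9) = 7 (attained at k = 1)
  C[1][1] = min over k of (A[1][0] + B[0][1] = 6 + 4 = 10, A[1][1] + B[1][1] = 7 + 10 = 17, A[1][2] + B[2][1] = 4 + -5 = -1) = -1 (attained at k = 2)
  C[1][2] = min over k of (A[1][0] + B[0][2] = 6 + 5 = 11, A[1][1] + B[1][2] = 7 + 4 = 11, A[1][2] + B[2][2] = 4 + 7 = 11) = 11 (attained at k = 0)
  C[2][0] = min over k of (A[2][0] + B[0][0] = 10 + 3 = 13, A[2][1] + B[1][0] = 5 + 0 = 5, A[2][2] + B[2][0] = -3 + 5 = 2) = 2 (attained at k = 2)
  C[2][1] = min over k of (A[2][0] + B[0][1] = 10 + 4 = 14, A[2][1] + B[1][1] = 5 + 10 = 15, A[2][2] + B[2][1] = -3 + -5 = -8) = -8 (attained at k = 2)
  C[2][2] = min over k of (A[2][0] + B[0][2] = 10 + 5 = 15, A[2][1] + B[1][2] = 5 + 4 = 9, A[2][2] + B[2][2] = -3 + 7 = 4) = 4 (attained at k = 2)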